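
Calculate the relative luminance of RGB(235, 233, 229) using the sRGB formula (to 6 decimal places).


Linearize each channel (sRGB transfer function): c = v/255; c_lin = c/12.92 if c ≤ 0.04045, else ((c+0.055)/1.055)^2.4
  R: 235/255 ≈ 0.921569 > 0.04045 → ((0.921569+0.055)/1.055)^2.4 ≈ 0.830770
  G: 233/255 ≈ 0.913725 > 0.04045 → ((0.913725+0.055)/1.055)^2.4 ≈ 0.814847
  B: 229/255 ≈ 0.898039 > 0.04045 → ((0.898039+0.055)/1.055)^2.4 ≈ 0.783538
R_lin = 0.830770, G_lin = 0.814847, B_lin = 0.783538
L = 0.2126×R + 0.7152×G + 0.0722×B
L = 0.2126×0.830770 + 0.7152×0.814847 + 0.0722×0.783538
L ≈ 0.815971


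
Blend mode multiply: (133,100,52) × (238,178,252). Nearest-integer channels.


Multiply: C = A×B/255, rounded to nearest integer
R: 133×238/255 = 31654/255 ≈ 124.133 → 124
G: 100×178/255 = 17800/255 ≈ 69.804 → 70
B: 52×252/255 = 13104/255 ≈ 51.388 → 51
= RGB(124, 70, 51)


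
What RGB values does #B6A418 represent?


B6 → 182 (R)
A4 → 164 (G)
18 → 24 (B)
= RGB(182, 164, 24)


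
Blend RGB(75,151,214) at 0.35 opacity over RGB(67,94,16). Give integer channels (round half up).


C = α×F + (1-α)×B, with 1-α = 0.65
R: 0.35×75 + 0.65×67 = 26.25 + 43.55 = 69.80 → 70
G: 0.35×151 + 0.65×94 = 52.85 + 61.10 = 113.95 → 114
B: 0.35×214 + 0.65×16 = 74.90 + 10.40 = 85.30 → 85
= RGB(70, 114, 85)


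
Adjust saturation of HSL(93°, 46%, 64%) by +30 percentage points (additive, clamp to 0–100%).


Original S = 46%
Adjustment = +30 percentage points
New S = 46 + (30) = 76
Clamp to [0, 100] → 76
= HSL(93°, 76%, 64%)


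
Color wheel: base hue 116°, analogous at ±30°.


Base hue: 116°
Left analog: (116 - 30) mod 360 = 86°
Right analog: (116 + 30) mod 360 = 146°
Analogous hues = 86° and 146°


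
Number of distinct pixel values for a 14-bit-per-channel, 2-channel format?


Total bits = 14 bits/channel × 2 channels = 28 bits
Distinct pixel values = 2^28
= 268,435,456 pixel values


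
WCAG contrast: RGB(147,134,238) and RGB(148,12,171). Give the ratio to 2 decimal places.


Linearize each sRGB channel c=v/255: c/12.92 if c ≤ 0.04045 else ((c+0.055)/1.055)^2.4
L = 0.2126×R_lin + 0.7152×G_lin + 0.0722×B_lin
Color 1 (147,134,238):
  R=147: 147/255≈0.5765 > 0.04045 → ((0.5765+0.055)/1.055)^2.4 ≈ 0.29177
  G=134: 134/255≈0.5255 > 0.04045 → ((0.5255+0.055)/1.055)^2.4 ≈ 0.23840
  B=238: 238/255≈0.9333 > 0.04045 → ((0.9333+0.055)/1.055)^2.4 ≈ 0.85499
  L1 = 0.2126×0.29177 + 0.7152×0.23840 + 0.0722×0.85499 ≈ 0.29426
Color 2 (148,12,171):
  R=148: 148/255≈0.5804 > 0.04045 → ((0.5804+0.055)/1.055)^2.4 ≈ 0.29614
  G=12: 12/255≈0.0471 > 0.04045 → ((0.0471+0.055)/1.055)^2.4 ≈ 0.00368
  B=171: 171/255≈0.6706 > 0.04045 → ((0.6706+0.055)/1.055)^2.4 ≈ 0.40724
  L2 = 0.2126×0.29614 + 0.7152×0.00368 + 0.0722×0.40724 ≈ 0.09499
Lighter = 0.29426, Darker = 0.09499
Ratio = (L_lighter + 0.05) / (L_darker + 0.05)
Ratio = (0.29426 + 0.05) / (0.09499 + 0.05) = 0.34426 / 0.14499 ≈ 2.3744
Ratio ≈ 2.37:1


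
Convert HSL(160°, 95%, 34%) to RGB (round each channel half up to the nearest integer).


H=160°, S=0.95, L=0.34
C = (1-|2L-1|)×S = (1-|-0.32|)×0.95 = 0.646
H' = H/60 = 160/60 ≈ 2.6667; X = C×(1-|H' mod 2 - 1|) ≈ 0.4307
m = L - C/2 = 0.34 - 0.323 = 0.017
Sector ⌊H'⌋ = 2 → (R',G',B') = (0.0, 0.646, ≈0.4307)
RGB = ((R'+m)×255, (G'+m)×255, (B'+m)×255) = (4.335, 169.065, 114.155)
Round half up → RGB(4, 169, 114)


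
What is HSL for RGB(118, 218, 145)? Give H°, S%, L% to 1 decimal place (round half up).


Normalize: R'=118/255≈0.4627, G'=218/255≈0.8549, B'=145/255≈0.5686
Max=218/255, Min=118/255, Δ=Max-Min=100/255
L = (Max+Min)/2 = (218+118)/510 = 336/510 = 0.65882… → L = 65.9%
L > 0.5 → S = Δ/(2-Max-Min) = 100/(510-218-118) = 100/174 = 0.57471… → S = 57.5%
(the 1/255 factors cancel in S and H, so raw channel differences can be used)
Max is G' → H = 60 × ((B-R)/Δ + 2) = 60 × ((145-118)/100 + 2)
  27/100 + 2 = 0.27 + 2 = 2.27
  H = 60 × 2.27 = 136.2° → H = 136.2°
= HSL(136.2°, 57.5%, 65.9%)


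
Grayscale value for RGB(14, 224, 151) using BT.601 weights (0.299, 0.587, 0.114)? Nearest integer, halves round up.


Gray = 0.299×R + 0.587×G + 0.114×B
Gray = 0.299×14 + 0.587×224 + 0.114×151
Gray = 4.186 + 131.488 + 17.214
Gray = 152.888 → round half up → 153
Gray = 153


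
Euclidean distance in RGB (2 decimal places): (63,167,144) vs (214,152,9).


d = √[(R₁-R₂)² + (G₁-G₂)² + (B₁-B₂)²]
d = √[(63-214)² + (167-152)² + (144-9)²]
d = √[22801 + 225 + 18225]
d = √41251
d ≈ 203.10


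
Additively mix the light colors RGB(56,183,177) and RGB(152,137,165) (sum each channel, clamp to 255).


Additive: each channel = min(255, C₁+C₂)
R: 56+152 = 208 → 208
G: 183+137 = 320 → 255
B: 177+165 = 342 → 255
= RGB(208, 255, 255)


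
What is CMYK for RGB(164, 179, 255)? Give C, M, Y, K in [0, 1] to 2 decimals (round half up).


R'=164/255≈0.6431, G'=179/255≈0.7020, B'=255/255≈1.0000
K = 1 - max(R',G',B') = 1 - 255/255 = 0/255 = 0 → 0.00
(1-R'-K)/(1-K) simplifies to (max-R)/max with max = 255:
C = (255-164)/255 = 91/255 = 0.35686… → 0.36
M = (255-179)/255 = 76/255 = 0.29803… → 0.30
Y = (255-255)/255 = 0/255 = 0 → 0.00
= CMYK(0.36, 0.30, 0.00, 0.00)


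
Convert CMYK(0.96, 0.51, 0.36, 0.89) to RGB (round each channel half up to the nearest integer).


R = 255 × (1-C) × (1-K) = 255 × 0.04 × 0.11 = 1.122 → 1
G = 255 × (1-M) × (1-K) = 255 × 0.49 × 0.11 = 13.7445 → 14
B = 255 × (1-Y) × (1-K) = 255 × 0.64 × 0.11 = 17.952 → 18
= RGB(1, 14, 18)


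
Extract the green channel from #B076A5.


Color: #B076A5
R = B0 = 176
G = 76 = 118
B = A5 = 165
Green = 118


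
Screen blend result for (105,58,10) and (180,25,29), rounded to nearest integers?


Screen: C = 255 - (255-A)×(255-B)/255, rounded to nearest integer
R: 255 - (255-105)×(255-180)/255 = 255 - 11250/255 ≈ 255 - 44.118 = 210.882 → 211
G: 255 - (255-58)×(255-25)/255 = 255 - 45310/255 ≈ 255 - 177.686 = 77.314 → 77
B: 255 - (255-10)×(255-29)/255 = 255 - 55370/255 ≈ 255 - 217.137 = 37.863 → 38
= RGB(211, 77, 38)


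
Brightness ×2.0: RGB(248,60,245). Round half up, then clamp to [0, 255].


Multiply each channel by 2.0, round half up, clamp to [0, 255]
R: 248×2.0 = 496 → clamp → 255
G: 60×2.0 = 120
B: 245×2.0 = 490 → clamp → 255
= RGB(255, 120, 255)


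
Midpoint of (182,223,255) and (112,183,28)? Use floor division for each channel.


Midpoint: each channel = ⌊(C₁+C₂)/2⌋
R: ⌊(182+112)/2⌋ = 147
G: ⌊(223+183)/2⌋ = 203
B: ⌊(255+28)/2⌋ = 141
= RGB(147, 203, 141)


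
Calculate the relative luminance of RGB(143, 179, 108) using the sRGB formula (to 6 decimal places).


Linearize each channel (sRGB transfer function): c = v/255; c_lin = c/12.92 if c ≤ 0.04045, else ((c+0.055)/1.055)^2.4
  R: 143/255 ≈ 0.560784 > 0.04045 → ((0.560784+0.055)/1.055)^2.4 ≈ 0.274677
  G: 179/255 ≈ 0.701961 > 0.04045 → ((0.701961+0.055)/1.055)^2.4 ≈ 0.450786
  B: 108/255 ≈ 0.423529 > 0.04045 → ((0.423529+0.055)/1.055)^2.4 ≈ 0.149960
R_lin = 0.274677, G_lin = 0.450786, B_lin = 0.149960
L = 0.2126×R + 0.7152×G + 0.0722×B
L = 0.2126×0.274677 + 0.7152×0.450786 + 0.0722×0.149960
L ≈ 0.391625


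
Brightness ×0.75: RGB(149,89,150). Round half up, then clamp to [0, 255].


Multiply each channel by 0.75, round half up, clamp to [0, 255]
R: 149×0.75 = 111.75 → round → 112
G: 89×0.75 = 66.75 → round → 67
B: 150×0.75 = 112.5 → round → 113
= RGB(112, 67, 113)


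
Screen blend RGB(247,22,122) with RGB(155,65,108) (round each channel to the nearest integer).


Screen: C = 255 - (255-A)×(255-B)/255, rounded to nearest integer
R: 255 - (255-247)×(255-155)/255 = 255 - 800/255 ≈ 255 - 3.137 = 251.863 → 252
G: 255 - (255-22)×(255-65)/255 = 255 - 44270/255 ≈ 255 - 173.608 = 81.392 → 81
B: 255 - (255-122)×(255-108)/255 = 255 - 19551/255 ≈ 255 - 76.671 = 178.329 → 178
= RGB(252, 81, 178)


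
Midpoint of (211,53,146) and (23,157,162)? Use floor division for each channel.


Midpoint: each channel = ⌊(C₁+C₂)/2⌋
R: ⌊(211+23)/2⌋ = 117
G: ⌊(53+157)/2⌋ = 105
B: ⌊(146+162)/2⌋ = 154
= RGB(117, 105, 154)


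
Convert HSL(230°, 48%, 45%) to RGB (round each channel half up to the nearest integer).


H=230°, S=0.48, L=0.45
C = (1-|2L-1|)×S = (1-|-0.10|)×0.48 = 0.432
H' = H/60 = 230/60 ≈ 3.8333; X = C×(1-|H' mod 2 - 1|) = 0.072
m = L - C/2 = 0.45 - 0.216 = 0.234
Sector ⌊H'⌋ = 3 → (R',G',B') = (0.0, 0.072, 0.432)
RGB = ((R'+m)×255, (G'+m)×255, (B'+m)×255) = (59.67, 78.03, 169.83)
Round half up → RGB(60, 78, 170)


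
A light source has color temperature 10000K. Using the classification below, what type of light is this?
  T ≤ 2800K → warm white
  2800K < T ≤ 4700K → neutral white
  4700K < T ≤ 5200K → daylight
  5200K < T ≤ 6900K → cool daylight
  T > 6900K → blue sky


Temperature: 10000K
10000K > 6900K → blue sky
Classification: blue sky


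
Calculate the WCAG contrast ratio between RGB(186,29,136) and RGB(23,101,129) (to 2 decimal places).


Linearize each sRGB channel c=v/255: c/12.92 if c ≤ 0.04045 else ((c+0.055)/1.055)^2.4
L = 0.2126×R_lin + 0.7152×G_lin + 0.0722×B_lin
Color 1 (186,29,136):
  R=186: 186/255≈0.7294 > 0.04045 → ((0.7294+0.055)/1.055)^2.4 ≈ 0.49102
  G=29: 29/255≈0.1137 > 0.04045 → ((0.1137+0.055)/1.055)^2.4 ≈ 0.01229
  B=136: 136/255≈0.5333 > 0.04045 → ((0.5333+0.055)/1.055)^2.4 ≈ 0.24620
  L1 = 0.2126×0.49102 + 0.7152×0.01229 + 0.0722×0.24620 ≈ 0.13095
Color 2 (23,101,129):
  R=23: 23/255≈0.0902 > 0.04045 → ((0.0902+0.055)/1.055)^2.4 ≈ 0.00857
  G=101: 101/255≈0.3961 > 0.04045 → ((0.3961+0.055)/1.055)^2.4 ≈ 0.13014
  B=129: 129/255≈0.5059 > 0.04045 → ((0.5059+0.055)/1.055)^2.4 ≈ 0.21953
  L2 = 0.2126×0.00857 + 0.7152×0.13014 + 0.0722×0.21953 ≈ 0.11074
Lighter = 0.13095, Darker = 0.11074
Ratio = (L_lighter + 0.05) / (L_darker + 0.05)
Ratio = (0.13095 + 0.05) / (0.11074 + 0.05) = 0.18095 / 0.16074 ≈ 1.1257
Ratio ≈ 1.13:1


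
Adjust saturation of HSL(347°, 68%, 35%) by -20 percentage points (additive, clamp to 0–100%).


Original S = 68%
Adjustment = -20 percentage points
New S = 68 + (-20) = 48
Clamp to [0, 100] → 48
= HSL(347°, 48%, 35%)


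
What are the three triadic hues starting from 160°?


Triadic: equally spaced at 120° intervals
H1 = 160°
H2 = (160 + 120) mod 360 = 280°
H3 = (160 + 240) mod 360 = 40°
Triadic = 160°, 280°, 40°


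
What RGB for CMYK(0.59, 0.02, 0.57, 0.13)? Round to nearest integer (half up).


R = 255 × (1-C) × (1-K) = 255 × 0.41 × 0.87 = 90.9585 → 91
G = 255 × (1-M) × (1-K) = 255 × 0.98 × 0.87 = 217.413 → 217
B = 255 × (1-Y) × (1-K) = 255 × 0.43 × 0.87 = 95.3955 → 95
= RGB(91, 217, 95)


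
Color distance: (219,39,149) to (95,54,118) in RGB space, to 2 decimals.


d = √[(R₁-R₂)² + (G₁-G₂)² + (B₁-B₂)²]
d = √[(219-95)² + (39-54)² + (149-118)²]
d = √[15376 + 225 + 961]
d = √16562
d ≈ 128.69


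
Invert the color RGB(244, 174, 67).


Invert: (255-R, 255-G, 255-B)
R: 255-244 = 11
G: 255-174 = 81
B: 255-67 = 188
= RGB(11, 81, 188)


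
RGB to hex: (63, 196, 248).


R = 63 → 3F (hex)
G = 196 → C4 (hex)
B = 248 → F8 (hex)
Hex = #3FC4F8


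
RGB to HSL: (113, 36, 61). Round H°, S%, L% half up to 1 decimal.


Normalize: R'=113/255≈0.4431, G'=36/255≈0.1412, B'=61/255≈0.2392
Max=113/255, Min=36/255, Δ=Max-Min=77/255
L = (Max+Min)/2 = (113+36)/510 = 149/510 = 0.29215… → L = 29.2%
L ≤ 0.5 → S = Δ/(Max+Min) = 77/(113+36) = 77/149 = 0.51677… → S = 51.7%
(the 1/255 factors cancel in S and H, so raw channel differences can be used)
Max is R' → H = 60 × (((G-B)/Δ) mod 6) = 60 × (((36-61)/77) mod 6)
  (-25)/77 = -0.3246…; negative, so add 6 → 5.6753…
  H = 60 × 5.6753… = 340.519…° → H = 340.5°
= HSL(340.5°, 51.7%, 29.2%)


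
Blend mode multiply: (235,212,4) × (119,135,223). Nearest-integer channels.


Multiply: C = A×B/255, rounded to nearest integer
R: 235×119/255 = 27965/255 ≈ 109.667 → 110
G: 212×135/255 = 28620/255 ≈ 112.235 → 112
B: 4×223/255 = 892/255 ≈ 3.498 → 3
= RGB(110, 112, 3)


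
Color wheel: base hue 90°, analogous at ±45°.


Base hue: 90°
Left analog: (90 - 45) mod 360 = 45°
Right analog: (90 + 45) mod 360 = 135°
Analogous hues = 45° and 135°


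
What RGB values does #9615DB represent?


96 → 150 (R)
15 → 21 (G)
DB → 219 (B)
= RGB(150, 21, 219)


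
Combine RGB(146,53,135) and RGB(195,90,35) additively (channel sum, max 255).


Additive: each channel = min(255, C₁+C₂)
R: 146+195 = 341 → 255
G: 53+90 = 143 → 143
B: 135+35 = 170 → 170
= RGB(255, 143, 170)


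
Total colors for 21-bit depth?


Colors = 2^bits = 2^21
= 2,097,152 colors


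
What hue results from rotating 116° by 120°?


New hue = (H + rotation) mod 360
New hue = (116 + 120) mod 360
= 236 mod 360
= 236°


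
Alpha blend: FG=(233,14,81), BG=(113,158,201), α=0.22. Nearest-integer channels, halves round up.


C = α×F + (1-α)×B, with 1-α = 0.78
R: 0.22×233 + 0.78×113 = 51.26 + 88.14 = 139.40 → 139
G: 0.22×14 + 0.78×158 = 3.08 + 123.24 = 126.32 → 126
B: 0.22×81 + 0.78×201 = 17.82 + 156.78 = 174.60 → 175
= RGB(139, 126, 175)


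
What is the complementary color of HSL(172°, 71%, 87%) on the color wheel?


Complement = opposite side of color wheel = hue + 180°
H' = (172 + 180) mod 360 = 352°
S and L unchanged.
= HSL(352°, 71%, 87%)


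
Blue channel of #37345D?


Color: #37345D
R = 37 = 55
G = 34 = 52
B = 5D = 93
Blue = 93


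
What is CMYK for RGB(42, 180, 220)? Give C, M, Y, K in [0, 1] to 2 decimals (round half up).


R'=42/255≈0.1647, G'=180/255≈0.7059, B'=220/255≈0.8627
K = 1 - max(R',G',B') = 1 - 220/255 = 35/255 = 0.13725… → 0.14
(1-R'-K)/(1-K) simplifies to (max-R)/max with max = 220:
C = (220-42)/220 = 178/220 = 0.80909… → 0.81
M = (220-180)/220 = 40/220 = 0.18181… → 0.18
Y = (220-220)/220 = 0/220 = 0 → 0.00
= CMYK(0.81, 0.18, 0.00, 0.14)


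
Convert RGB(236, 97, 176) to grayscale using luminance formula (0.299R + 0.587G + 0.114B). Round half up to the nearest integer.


Gray = 0.299×R + 0.587×G + 0.114×B
Gray = 0.299×236 + 0.587×97 + 0.114×176
Gray = 70.564 + 56.939 + 20.064
Gray = 147.567 → round half up → 148
Gray = 148


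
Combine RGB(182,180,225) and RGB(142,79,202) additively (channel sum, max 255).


Additive: each channel = min(255, C₁+C₂)
R: 182+142 = 324 → 255
G: 180+79 = 259 → 255
B: 225+202 = 427 → 255
= RGB(255, 255, 255)


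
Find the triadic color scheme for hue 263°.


Triadic: equally spaced at 120° intervals
H1 = 263°
H2 = (263 + 120) mod 360 = 23°
H3 = (263 + 240) mod 360 = 143°
Triadic = 263°, 23°, 143°


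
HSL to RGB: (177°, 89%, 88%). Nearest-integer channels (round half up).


H=177°, S=0.89, L=0.88
C = (1-|2L-1|)×S = (1-|0.76|)×0.89 = 0.2136
H' = H/60 = 177/60 ≈ 2.9500; X = C×(1-|H' mod 2 - 1|) = 0.20292
m = L - C/2 = 0.88 - 0.1068 = 0.7732
Sector ⌊H'⌋ = 2 → (R',G',B') = (0.0, 0.2136, 0.20292)
RGB = ((R'+m)×255, (G'+m)×255, (B'+m)×255) = (197.166, 251.634, 248.9106)
Round half up → RGB(197, 252, 249)


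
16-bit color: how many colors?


Colors = 2^bits = 2^16
= 65,536 colors


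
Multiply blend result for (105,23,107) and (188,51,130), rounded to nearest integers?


Multiply: C = A×B/255, rounded to nearest integer
R: 105×188/255 = 19740/255 ≈ 77.412 → 77
G: 23×51/255 = 1173/255 ≈ 4.600 → 5
B: 107×130/255 = 13910/255 ≈ 54.549 → 55
= RGB(77, 5, 55)


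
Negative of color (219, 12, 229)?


Invert: (255-R, 255-G, 255-B)
R: 255-219 = 36
G: 255-12 = 243
B: 255-229 = 26
= RGB(36, 243, 26)


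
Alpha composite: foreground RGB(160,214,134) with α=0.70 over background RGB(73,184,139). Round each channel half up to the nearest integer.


C = α×F + (1-α)×B, with 1-α = 0.30
R: 0.70×160 + 0.30×73 = 112.00 + 21.90 = 133.90 → 134
G: 0.70×214 + 0.30×184 = 149.80 + 55.20 = 205.00 → 205
B: 0.70×134 + 0.30×139 = 93.80 + 41.70 = 135.50 → 136
= RGB(134, 205, 136)


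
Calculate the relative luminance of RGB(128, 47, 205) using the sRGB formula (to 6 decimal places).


Linearize each channel (sRGB transfer function): c = v/255; c_lin = c/12.92 if c ≤ 0.04045, else ((c+0.055)/1.055)^2.4
  R: 128/255 ≈ 0.501961 > 0.04045 → ((0.501961+0.055)/1.055)^2.4 ≈ 0.215861
  G: 47/255 ≈ 0.184314 > 0.04045 → ((0.184314+0.055)/1.055)^2.4 ≈ 0.028426
  B: 205/255 ≈ 0.803922 > 0.04045 → ((0.803922+0.055)/1.055)^2.4 ≈ 0.610496
R_lin = 0.215861, G_lin = 0.028426, B_lin = 0.610496
L = 0.2126×R + 0.7152×G + 0.0722×B
L = 0.2126×0.215861 + 0.7152×0.028426 + 0.0722×0.610496
L ≈ 0.110300


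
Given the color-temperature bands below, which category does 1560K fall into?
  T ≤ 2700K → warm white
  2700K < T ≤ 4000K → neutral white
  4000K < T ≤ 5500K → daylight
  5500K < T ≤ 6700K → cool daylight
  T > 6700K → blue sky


Temperature: 1560K
1560K ≤ 2700K → warm white
Classification: warm white


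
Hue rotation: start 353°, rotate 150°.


New hue = (H + rotation) mod 360
New hue = (353 + 150) mod 360
= 503 mod 360
= 143°


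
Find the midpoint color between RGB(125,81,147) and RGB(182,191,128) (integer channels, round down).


Midpoint: each channel = ⌊(C₁+C₂)/2⌋
R: ⌊(125+182)/2⌋ = 153
G: ⌊(81+191)/2⌋ = 136
B: ⌊(147+128)/2⌋ = 137
= RGB(153, 136, 137)


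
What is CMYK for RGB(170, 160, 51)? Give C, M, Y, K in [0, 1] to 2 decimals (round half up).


R'=170/255≈0.6667, G'=160/255≈0.6275, B'=51/255≈0.2000
K = 1 - max(R',G',B') = 1 - 170/255 = 85/255 = 0.33333… → 0.33
(1-R'-K)/(1-K) simplifies to (max-R)/max with max = 170:
C = (170-170)/170 = 0/170 = 0 → 0.00
M = (170-160)/170 = 10/170 = 0.05882… → 0.06
Y = (170-51)/170 = 119/170 = 0.7 → 0.70
= CMYK(0.00, 0.06, 0.70, 0.33)


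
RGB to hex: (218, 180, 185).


R = 218 → DA (hex)
G = 180 → B4 (hex)
B = 185 → B9 (hex)
Hex = #DAB4B9


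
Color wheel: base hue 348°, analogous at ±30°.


Base hue: 348°
Left analog: (348 - 30) mod 360 = 318°
Right analog: (348 + 30) mod 360 = 18°
Analogous hues = 318° and 18°


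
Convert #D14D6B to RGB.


D1 → 209 (R)
4D → 77 (G)
6B → 107 (B)
= RGB(209, 77, 107)


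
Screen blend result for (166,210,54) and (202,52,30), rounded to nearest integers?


Screen: C = 255 - (255-A)×(255-B)/255, rounded to nearest integer
R: 255 - (255-166)×(255-202)/255 = 255 - 4717/255 ≈ 255 - 18.498 = 236.502 → 237
G: 255 - (255-210)×(255-52)/255 = 255 - 9135/255 ≈ 255 - 35.824 = 219.176 → 219
B: 255 - (255-54)×(255-30)/255 = 255 - 45225/255 ≈ 255 - 177.353 = 77.647 → 78
= RGB(237, 219, 78)


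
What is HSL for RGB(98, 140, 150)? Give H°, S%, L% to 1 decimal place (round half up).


Normalize: R'=98/255≈0.3843, G'=140/255≈0.5490, B'=150/255≈0.5882
Max=150/255, Min=98/255, Δ=Max-Min=52/255
L = (Max+Min)/2 = (150+98)/510 = 248/510 = 0.48627… → L = 48.6%
L ≤ 0.5 → S = Δ/(Max+Min) = 52/(150+98) = 52/248 = 0.20967… → S = 21.0%
(the 1/255 factors cancel in S and H, so raw channel differences can be used)
Max is B' → H = 60 × ((R-G)/Δ + 4) = 60 × ((98-140)/52 + 4)
  -42/52 + 4 = -0.8076… + 4 = 3.1923…
  H = 60 × 3.1923… = 191.538…° → H = 191.5°
= HSL(191.5°, 21.0%, 48.6%)


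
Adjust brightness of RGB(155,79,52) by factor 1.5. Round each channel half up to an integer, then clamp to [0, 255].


Multiply each channel by 1.5, round half up, clamp to [0, 255]
R: 155×1.5 = 232.5 → round → 233
G: 79×1.5 = 118.5 → round → 119
B: 52×1.5 = 78
= RGB(233, 119, 78)


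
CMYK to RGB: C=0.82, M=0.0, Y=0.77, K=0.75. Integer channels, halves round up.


R = 255 × (1-C) × (1-K) = 255 × 0.18 × 0.25 = 11.475 → 11
G = 255 × (1-M) × (1-K) = 255 × 1.00 × 0.25 = 63.75 → 64
B = 255 × (1-Y) × (1-K) = 255 × 0.23 × 0.25 = 14.6625 → 15
= RGB(11, 64, 15)


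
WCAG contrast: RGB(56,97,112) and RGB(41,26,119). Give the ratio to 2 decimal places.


Linearize each sRGB channel c=v/255: c/12.92 if c ≤ 0.04045 else ((c+0.055)/1.055)^2.4
L = 0.2126×R_lin + 0.7152×G_lin + 0.0722×B_lin
Color 1 (56,97,112):
  R=56: 56/255≈0.2196 > 0.04045 → ((0.2196+0.055)/1.055)^2.4 ≈ 0.03955
  G=97: 97/255≈0.3804 > 0.04045 → ((0.3804+0.055)/1.055)^2.4 ≈ 0.11954
  B=112: 112/255≈0.4392 > 0.04045 → ((0.4392+0.055)/1.055)^2.4 ≈ 0.16203
  L1 = 0.2126×0.03955 + 0.7152×0.11954 + 0.0722×0.16203 ≈ 0.10560
Color 2 (41,26,119):
  R=41: 41/255≈0.1608 > 0.04045 → ((0.1608+0.055)/1.055)^2.4 ≈ 0.02217
  G=26: 26/255≈0.1020 > 0.04045 → ((0.1020+0.055)/1.055)^2.4 ≈ 0.01033
  B=119: 119/255≈0.4667 > 0.04045 → ((0.4667+0.055)/1.055)^2.4 ≈ 0.18447
  L2 = 0.2126×0.02217 + 0.7152×0.01033 + 0.0722×0.18447 ≈ 0.02542
Lighter = 0.10560, Darker = 0.02542
Ratio = (L_lighter + 0.05) / (L_darker + 0.05)
Ratio = (0.10560 + 0.05) / (0.02542 + 0.05) = 0.15560 / 0.07542 ≈ 2.0631
Ratio ≈ 2.06:1


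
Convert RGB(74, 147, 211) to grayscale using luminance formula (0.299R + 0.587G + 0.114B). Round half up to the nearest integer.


Gray = 0.299×R + 0.587×G + 0.114×B
Gray = 0.299×74 + 0.587×147 + 0.114×211
Gray = 22.126 + 86.289 + 24.054
Gray = 132.469 → round half up → 132
Gray = 132


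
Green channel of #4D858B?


Color: #4D858B
R = 4D = 77
G = 85 = 133
B = 8B = 139
Green = 133


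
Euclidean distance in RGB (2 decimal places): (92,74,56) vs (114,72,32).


d = √[(R₁-R₂)² + (G₁-G₂)² + (B₁-B₂)²]
d = √[(92-114)² + (74-72)² + (56-32)²]
d = √[484 + 4 + 576]
d = √1064
d ≈ 32.62


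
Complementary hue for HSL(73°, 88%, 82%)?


Complement = opposite side of color wheel = hue + 180°
H' = (73 + 180) mod 360 = 253°
S and L unchanged.
= HSL(253°, 88%, 82%)


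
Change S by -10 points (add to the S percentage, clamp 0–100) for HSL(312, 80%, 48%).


Original S = 80%
Adjustment = -10 percentage points
New S = 80 + (-10) = 70
Clamp to [0, 100] → 70
= HSL(312°, 70%, 48%)


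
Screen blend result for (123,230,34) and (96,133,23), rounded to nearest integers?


Screen: C = 255 - (255-A)×(255-B)/255, rounded to nearest integer
R: 255 - (255-123)×(255-96)/255 = 255 - 20988/255 ≈ 255 - 82.306 = 172.694 → 173
G: 255 - (255-230)×(255-133)/255 = 255 - 3050/255 ≈ 255 - 11.961 = 243.039 → 243
B: 255 - (255-34)×(255-23)/255 = 255 - 51272/255 ≈ 255 - 201.067 = 53.933 → 54
= RGB(173, 243, 54)


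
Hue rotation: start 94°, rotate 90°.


New hue = (H + rotation) mod 360
New hue = (94 + 90) mod 360
= 184 mod 360
= 184°


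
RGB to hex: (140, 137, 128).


R = 140 → 8C (hex)
G = 137 → 89 (hex)
B = 128 → 80 (hex)
Hex = #8C8980


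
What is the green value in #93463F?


Color: #93463F
R = 93 = 147
G = 46 = 70
B = 3F = 63
Green = 70


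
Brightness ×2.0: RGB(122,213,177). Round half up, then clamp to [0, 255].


Multiply each channel by 2.0, round half up, clamp to [0, 255]
R: 122×2.0 = 244
G: 213×2.0 = 426 → clamp → 255
B: 177×2.0 = 354 → clamp → 255
= RGB(244, 255, 255)


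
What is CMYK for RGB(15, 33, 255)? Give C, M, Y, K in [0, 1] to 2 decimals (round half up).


R'=15/255≈0.0588, G'=33/255≈0.1294, B'=255/255≈1.0000
K = 1 - max(R',G',B') = 1 - 255/255 = 0/255 = 0 → 0.00
(1-R'-K)/(1-K) simplifies to (max-R)/max with max = 255:
C = (255-15)/255 = 240/255 = 0.94117… → 0.94
M = (255-33)/255 = 222/255 = 0.87058… → 0.87
Y = (255-255)/255 = 0/255 = 0 → 0.00
= CMYK(0.94, 0.87, 0.00, 0.00)


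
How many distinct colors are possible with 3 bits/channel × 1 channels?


Total bits = 3 bits/channel × 1 channels = 3 bits
Distinct colors = 2^3
= 8 colors


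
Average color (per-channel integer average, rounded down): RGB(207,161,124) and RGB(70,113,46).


Midpoint: each channel = ⌊(C₁+C₂)/2⌋
R: ⌊(207+70)/2⌋ = 138
G: ⌊(161+113)/2⌋ = 137
B: ⌊(124+46)/2⌋ = 85
= RGB(138, 137, 85)


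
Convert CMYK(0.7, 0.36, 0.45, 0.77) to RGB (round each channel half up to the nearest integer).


R = 255 × (1-C) × (1-K) = 255 × 0.30 × 0.23 = 17.595 → 18
G = 255 × (1-M) × (1-K) = 255 × 0.64 × 0.23 = 37.536 → 38
B = 255 × (1-Y) × (1-K) = 255 × 0.55 × 0.23 = 32.2575 → 32
= RGB(18, 38, 32)


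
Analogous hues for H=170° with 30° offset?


Base hue: 170°
Left analog: (170 - 30) mod 360 = 140°
Right analog: (170 + 30) mod 360 = 200°
Analogous hues = 140° and 200°


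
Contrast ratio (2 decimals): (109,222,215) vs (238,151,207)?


Linearize each sRGB channel c=v/255: c/12.92 if c ≤ 0.04045 else ((c+0.055)/1.055)^2.4
L = 0.2126×R_lin + 0.7152×G_lin + 0.0722×B_lin
Color 1 (109,222,215):
  R=109: 109/255≈0.4275 > 0.04045 → ((0.4275+0.055)/1.055)^2.4 ≈ 0.15293
  G=222: 222/255≈0.8706 > 0.04045 → ((0.8706+0.055)/1.055)^2.4 ≈ 0.73046
  B=215: 215/255≈0.8431 > 0.04045 → ((0.8431+0.055)/1.055)^2.4 ≈ 0.67954
  L1 = 0.2126×0.15293 + 0.7152×0.73046 + 0.0722×0.67954 ≈ 0.60400
Color 2 (238,151,207):
  R=238: 238/255≈0.9333 > 0.04045 → ((0.9333+0.055)/1.055)^2.4 ≈ 0.85499
  G=151: 151/255≈0.5922 > 0.04045 → ((0.5922+0.055)/1.055)^2.4 ≈ 0.30947
  B=207: 207/255≈0.8118 > 0.04045 → ((0.8118+0.055)/1.055)^2.4 ≈ 0.62396
  L2 = 0.2126×0.85499 + 0.7152×0.30947 + 0.0722×0.62396 ≈ 0.44815
Lighter = 0.60400, Darker = 0.44815
Ratio = (L_lighter + 0.05) / (L_darker + 0.05)
Ratio = (0.60400 + 0.05) / (0.44815 + 0.05) = 0.65400 / 0.49815 ≈ 1.3128
Ratio ≈ 1.31:1


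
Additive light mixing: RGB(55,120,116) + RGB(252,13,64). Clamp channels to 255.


Additive: each channel = min(255, C₁+C₂)
R: 55+252 = 307 → 255
G: 120+13 = 133 → 133
B: 116+64 = 180 → 180
= RGB(255, 133, 180)


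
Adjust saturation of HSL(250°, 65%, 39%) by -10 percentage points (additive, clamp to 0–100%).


Original S = 65%
Adjustment = -10 percentage points
New S = 65 + (-10) = 55
Clamp to [0, 100] → 55
= HSL(250°, 55%, 39%)


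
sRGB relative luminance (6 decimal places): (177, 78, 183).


Linearize each channel (sRGB transfer function): c = v/255; c_lin = c/12.92 if c ≤ 0.04045, else ((c+0.055)/1.055)^2.4
  R: 177/255 ≈ 0.694118 > 0.04045 → ((0.694118+0.055)/1.055)^2.4 ≈ 0.439657
  G: 78/255 ≈ 0.305882 > 0.04045 → ((0.305882+0.055)/1.055)^2.4 ≈ 0.076185
  B: 183/255 ≈ 0.717647 > 0.04045 → ((0.717647+0.055)/1.055)^2.4 ≈ 0.473531
R_lin = 0.439657, G_lin = 0.076185, B_lin = 0.473531
L = 0.2126×R + 0.7152×G + 0.0722×B
L = 0.2126×0.439657 + 0.7152×0.076185 + 0.0722×0.473531
L ≈ 0.182148


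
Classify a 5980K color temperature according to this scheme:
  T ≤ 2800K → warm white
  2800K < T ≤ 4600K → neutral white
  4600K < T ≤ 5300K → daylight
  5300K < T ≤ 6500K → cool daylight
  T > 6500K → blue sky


Temperature: 5980K
5300K < 5980K ≤ 6500K → cool daylight
Classification: cool daylight


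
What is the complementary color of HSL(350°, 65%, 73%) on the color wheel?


Complement = opposite side of color wheel = hue + 180°
H' = (350 + 180) mod 360 = 170°
S and L unchanged.
= HSL(170°, 65%, 73%)


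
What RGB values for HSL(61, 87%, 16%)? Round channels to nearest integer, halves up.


H=61°, S=0.87, L=0.16
C = (1-|2L-1|)×S = (1-|-0.68|)×0.87 = 0.2784
H' = H/60 = 61/60 ≈ 1.0167; X = C×(1-|H' mod 2 - 1|) = 0.27376
m = L - C/2 = 0.16 - 0.1392 = 0.0208
Sector ⌊H'⌋ = 1 → (R',G',B') = (0.27376, 0.2784, 0.0)
RGB = ((R'+m)×255, (G'+m)×255, (B'+m)×255) = (75.1128, 76.296, 5.304)
Round half up → RGB(75, 76, 5)


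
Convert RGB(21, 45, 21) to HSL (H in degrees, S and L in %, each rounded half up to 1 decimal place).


Normalize: R'=21/255≈0.0824, G'=45/255≈0.1765, B'=21/255≈0.0824
Max=45/255, Min=21/255, Δ=Max-Min=24/255
L = (Max+Min)/2 = (45+21)/510 = 66/510 = 0.12941… → L = 12.9%
L ≤ 0.5 → S = Δ/(Max+Min) = 24/(45+21) = 24/66 = 0.36363… → S = 36.4%
(the 1/255 factors cancel in S and H, so raw channel differences can be used)
Max is G' → H = 60 × ((B-R)/Δ + 2) = 60 × ((21-21)/24 + 2)
  0/24 + 2 = 0 + 2 = 2
  H = 60 × 2 = 120° → H = 120.0°
= HSL(120.0°, 36.4%, 12.9%)


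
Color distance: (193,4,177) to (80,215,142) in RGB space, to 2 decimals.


d = √[(R₁-R₂)² + (G₁-G₂)² + (B₁-B₂)²]
d = √[(193-80)² + (4-215)² + (177-142)²]
d = √[12769 + 44521 + 1225]
d = √58515
d ≈ 241.90


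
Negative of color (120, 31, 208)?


Invert: (255-R, 255-G, 255-B)
R: 255-120 = 135
G: 255-31 = 224
B: 255-208 = 47
= RGB(135, 224, 47)


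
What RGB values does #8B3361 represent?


8B → 139 (R)
33 → 51 (G)
61 → 97 (B)
= RGB(139, 51, 97)


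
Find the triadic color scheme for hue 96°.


Triadic: equally spaced at 120° intervals
H1 = 96°
H2 = (96 + 120) mod 360 = 216°
H3 = (96 + 240) mod 360 = 336°
Triadic = 96°, 216°, 336°


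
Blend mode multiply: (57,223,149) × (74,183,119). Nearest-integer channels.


Multiply: C = A×B/255, rounded to nearest integer
R: 57×74/255 = 4218/255 ≈ 16.541 → 17
G: 223×183/255 = 40809/255 ≈ 160.035 → 160
B: 149×119/255 = 17731/255 ≈ 69.533 → 70
= RGB(17, 160, 70)


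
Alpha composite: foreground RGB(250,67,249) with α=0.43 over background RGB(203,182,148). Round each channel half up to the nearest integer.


C = α×F + (1-α)×B, with 1-α = 0.57
R: 0.43×250 + 0.57×203 = 107.50 + 115.71 = 223.21 → 223
G: 0.43×67 + 0.57×182 = 28.81 + 103.74 = 132.55 → 133
B: 0.43×249 + 0.57×148 = 107.07 + 84.36 = 191.43 → 191
= RGB(223, 133, 191)


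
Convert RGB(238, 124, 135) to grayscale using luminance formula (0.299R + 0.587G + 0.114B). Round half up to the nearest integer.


Gray = 0.299×R + 0.587×G + 0.114×B
Gray = 0.299×238 + 0.587×124 + 0.114×135
Gray = 71.162 + 72.788 + 15.390
Gray = 159.340 → round half up → 159
Gray = 159


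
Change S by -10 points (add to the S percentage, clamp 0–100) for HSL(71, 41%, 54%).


Original S = 41%
Adjustment = -10 percentage points
New S = 41 + (-10) = 31
Clamp to [0, 100] → 31
= HSL(71°, 31%, 54%)


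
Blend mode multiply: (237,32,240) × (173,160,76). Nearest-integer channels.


Multiply: C = A×B/255, rounded to nearest integer
R: 237×173/255 = 41001/255 ≈ 160.788 → 161
G: 32×160/255 = 5120/255 ≈ 20.078 → 20
B: 240×76/255 = 18240/255 ≈ 71.529 → 72
= RGB(161, 20, 72)


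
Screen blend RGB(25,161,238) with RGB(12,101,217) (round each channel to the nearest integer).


Screen: C = 255 - (255-A)×(255-B)/255, rounded to nearest integer
R: 255 - (255-25)×(255-12)/255 = 255 - 55890/255 ≈ 255 - 219.176 = 35.824 → 36
G: 255 - (255-161)×(255-101)/255 = 255 - 14476/255 ≈ 255 - 56.769 = 198.231 → 198
B: 255 - (255-238)×(255-217)/255 = 255 - 646/255 ≈ 255 - 2.533 = 252.467 → 252
= RGB(36, 198, 252)


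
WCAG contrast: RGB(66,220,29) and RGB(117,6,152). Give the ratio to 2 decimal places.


Linearize each sRGB channel c=v/255: c/12.92 if c ≤ 0.04045 else ((c+0.055)/1.055)^2.4
L = 0.2126×R_lin + 0.7152×G_lin + 0.0722×B_lin
Color 1 (66,220,29):
  R=66: 66/255≈0.2588 > 0.04045 → ((0.2588+0.055)/1.055)^2.4 ≈ 0.05448
  G=220: 220/255≈0.8627 > 0.04045 → ((0.8627+0.055)/1.055)^2.4 ≈ 0.71569
  B=29: 29/255≈0.1137 > 0.04045 → ((0.1137+0.055)/1.055)^2.4 ≈ 0.01229
  L1 = 0.2126×0.05448 + 0.7152×0.71569 + 0.0722×0.01229 ≈ 0.52433
Color 2 (117,6,152):
  R=117: 117/255≈0.4588 > 0.04045 → ((0.4588+0.055)/1.055)^2.4 ≈ 0.17789
  G=6: 6/255≈0.0235 ≤ 0.04045 → 0.0235/12.92 ≈ 0.00182
  B=152: 152/255≈0.5961 > 0.04045 → ((0.5961+0.055)/1.055)^2.4 ≈ 0.31399
  L2 = 0.2126×0.17789 + 0.7152×0.00182 + 0.0722×0.31399 ≈ 0.06179
Lighter = 0.52433, Darker = 0.06179
Ratio = (L_lighter + 0.05) / (L_darker + 0.05)
Ratio = (0.52433 + 0.05) / (0.06179 + 0.05) = 0.57433 / 0.11179 ≈ 5.1375
Ratio ≈ 5.14:1


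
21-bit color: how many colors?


Colors = 2^bits = 2^21
= 2,097,152 colors


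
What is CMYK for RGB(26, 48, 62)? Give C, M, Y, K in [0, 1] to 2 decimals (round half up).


R'=26/255≈0.1020, G'=48/255≈0.1882, B'=62/255≈0.2431
K = 1 - max(R',G',B') = 1 - 62/255 = 193/255 = 0.75686… → 0.76
(1-R'-K)/(1-K) simplifies to (max-R)/max with max = 62:
C = (62-26)/62 = 36/62 = 0.58064… → 0.58
M = (62-48)/62 = 14/62 = 0.22580… → 0.23
Y = (62-62)/62 = 0/62 = 0 → 0.00
= CMYK(0.58, 0.23, 0.00, 0.76)


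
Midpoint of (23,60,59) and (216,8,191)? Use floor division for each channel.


Midpoint: each channel = ⌊(C₁+C₂)/2⌋
R: ⌊(23+216)/2⌋ = 119
G: ⌊(60+8)/2⌋ = 34
B: ⌊(59+191)/2⌋ = 125
= RGB(119, 34, 125)


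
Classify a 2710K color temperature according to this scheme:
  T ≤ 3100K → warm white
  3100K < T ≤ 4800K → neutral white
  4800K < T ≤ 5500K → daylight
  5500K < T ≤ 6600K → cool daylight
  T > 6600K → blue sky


Temperature: 2710K
2710K ≤ 3100K → warm white
Classification: warm white


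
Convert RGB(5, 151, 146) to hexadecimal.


R = 5 → 05 (hex)
G = 151 → 97 (hex)
B = 146 → 92 (hex)
Hex = #059792


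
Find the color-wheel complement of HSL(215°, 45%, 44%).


Complement = opposite side of color wheel = hue + 180°
H' = (215 + 180) mod 360 = 35°
S and L unchanged.
= HSL(35°, 45%, 44%)


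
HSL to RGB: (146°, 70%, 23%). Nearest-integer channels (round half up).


H=146°, S=0.70, L=0.23
C = (1-|2L-1|)×S = (1-|-0.54|)×0.70 = 0.322
H' = H/60 = 146/60 ≈ 2.4333; X = C×(1-|H' mod 2 - 1|) ≈ 0.1395
m = L - C/2 = 0.23 - 0.161 = 0.069
Sector ⌊H'⌋ = 2 → (R',G',B') = (0.0, 0.322, ≈0.1395)
RGB = ((R'+m)×255, (G'+m)×255, (B'+m)×255) = (17.595, 99.705, 53.176)
Round half up → RGB(18, 100, 53)


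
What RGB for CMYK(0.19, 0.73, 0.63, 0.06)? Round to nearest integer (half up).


R = 255 × (1-C) × (1-K) = 255 × 0.81 × 0.94 = 194.157 → 194
G = 255 × (1-M) × (1-K) = 255 × 0.27 × 0.94 = 64.719 → 65
B = 255 × (1-Y) × (1-K) = 255 × 0.37 × 0.94 = 88.689 → 89
= RGB(194, 65, 89)


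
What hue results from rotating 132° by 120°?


New hue = (H + rotation) mod 360
New hue = (132 + 120) mod 360
= 252 mod 360
= 252°


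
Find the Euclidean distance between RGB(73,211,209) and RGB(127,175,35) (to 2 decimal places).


d = √[(R₁-R₂)² + (G₁-G₂)² + (B₁-B₂)²]
d = √[(73-127)² + (211-175)² + (209-35)²]
d = √[2916 + 1296 + 30276]
d = √34488
d ≈ 185.71


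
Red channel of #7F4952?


Color: #7F4952
R = 7F = 127
G = 49 = 73
B = 52 = 82
Red = 127


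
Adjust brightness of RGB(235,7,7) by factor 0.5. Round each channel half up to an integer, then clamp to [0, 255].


Multiply each channel by 0.5, round half up, clamp to [0, 255]
R: 235×0.5 = 117.5 → round → 118
G: 7×0.5 = 3.5 → round → 4
B: 7×0.5 = 3.5 → round → 4
= RGB(118, 4, 4)


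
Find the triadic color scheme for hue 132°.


Triadic: equally spaced at 120° intervals
H1 = 132°
H2 = (132 + 120) mod 360 = 252°
H3 = (132 + 240) mod 360 = 12°
Triadic = 132°, 252°, 12°


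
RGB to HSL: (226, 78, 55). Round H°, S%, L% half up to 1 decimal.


Normalize: R'=226/255≈0.8863, G'=78/255≈0.3059, B'=55/255≈0.2157
Max=226/255, Min=55/255, Δ=Max-Min=171/255
L = (Max+Min)/2 = (226+55)/510 = 281/510 = 0.55098… → L = 55.1%
L > 0.5 → S = Δ/(2-Max-Min) = 171/(510-226-55) = 171/229 = 0.74672… → S = 74.7%
(the 1/255 factors cancel in S and H, so raw channel differences can be used)
Max is R' → H = 60 × (((G-B)/Δ) mod 6) = 60 × (((78-55)/171) mod 6)
  23/171 = 0.1345…
  H = 60 × 0.1345… = 8.070…° → H = 8.1°
= HSL(8.1°, 74.7%, 55.1%)


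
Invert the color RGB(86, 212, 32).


Invert: (255-R, 255-G, 255-B)
R: 255-86 = 169
G: 255-212 = 43
B: 255-32 = 223
= RGB(169, 43, 223)


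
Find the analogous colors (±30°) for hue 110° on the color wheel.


Base hue: 110°
Left analog: (110 - 30) mod 360 = 80°
Right analog: (110 + 30) mod 360 = 140°
Analogous hues = 80° and 140°


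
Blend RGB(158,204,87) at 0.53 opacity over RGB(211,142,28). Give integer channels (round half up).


C = α×F + (1-α)×B, with 1-α = 0.47
R: 0.53×158 + 0.47×211 = 83.74 + 99.17 = 182.91 → 183
G: 0.53×204 + 0.47×142 = 108.12 + 66.74 = 174.86 → 175
B: 0.53×87 + 0.47×28 = 46.11 + 13.16 = 59.27 → 59
= RGB(183, 175, 59)


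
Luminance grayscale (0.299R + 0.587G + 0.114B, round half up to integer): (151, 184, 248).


Gray = 0.299×R + 0.587×G + 0.114×B
Gray = 0.299×151 + 0.587×184 + 0.114×248
Gray = 45.149 + 108.008 + 28.272
Gray = 181.429 → round half up → 181
Gray = 181


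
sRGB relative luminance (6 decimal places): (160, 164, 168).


Linearize each channel (sRGB transfer function): c = v/255; c_lin = c/12.92 if c ≤ 0.04045, else ((c+0.055)/1.055)^2.4
  R: 160/255 ≈ 0.627451 > 0.04045 → ((0.627451+0.055)/1.055)^2.4 ≈ 0.351533
  G: 164/255 ≈ 0.643137 > 0.04045 → ((0.643137+0.055)/1.055)^2.4 ≈ 0.371238
  B: 168/255 ≈ 0.658824 > 0.04045 → ((0.658824+0.055)/1.055)^2.4 ≈ 0.391572
R_lin = 0.351533, G_lin = 0.371238, B_lin = 0.391572
L = 0.2126×R + 0.7152×G + 0.0722×B
L = 0.2126×0.351533 + 0.7152×0.371238 + 0.0722×0.391572
L ≈ 0.368517


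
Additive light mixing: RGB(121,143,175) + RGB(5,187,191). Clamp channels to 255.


Additive: each channel = min(255, C₁+C₂)
R: 121+5 = 126 → 126
G: 143+187 = 330 → 255
B: 175+191 = 366 → 255
= RGB(126, 255, 255)


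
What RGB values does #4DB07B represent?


4D → 77 (R)
B0 → 176 (G)
7B → 123 (B)
= RGB(77, 176, 123)


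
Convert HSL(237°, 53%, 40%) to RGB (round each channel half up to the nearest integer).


H=237°, S=0.53, L=0.40
C = (1-|2L-1|)×S = (1-|-0.20|)×0.53 = 0.424
H' = H/60 = 237/60 ≈ 3.9500; X = C×(1-|H' mod 2 - 1|) = 0.0212
m = L - C/2 = 0.40 - 0.212 = 0.188
Sector ⌊H'⌋ = 3 → (R',G',B') = (0.0, 0.0212, 0.424)
RGB = ((R'+m)×255, (G'+m)×255, (B'+m)×255) = (47.94, 53.346, 156.06)
Round half up → RGB(48, 53, 156)


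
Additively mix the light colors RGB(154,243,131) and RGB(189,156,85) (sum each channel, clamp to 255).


Additive: each channel = min(255, C₁+C₂)
R: 154+189 = 343 → 255
G: 243+156 = 399 → 255
B: 131+85 = 216 → 216
= RGB(255, 255, 216)


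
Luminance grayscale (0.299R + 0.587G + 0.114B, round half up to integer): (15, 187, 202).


Gray = 0.299×R + 0.587×G + 0.114×B
Gray = 0.299×15 + 0.587×187 + 0.114×202
Gray = 4.485 + 109.769 + 23.028
Gray = 137.282 → round half up → 137
Gray = 137


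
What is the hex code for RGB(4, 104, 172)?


R = 4 → 04 (hex)
G = 104 → 68 (hex)
B = 172 → AC (hex)
Hex = #0468AC


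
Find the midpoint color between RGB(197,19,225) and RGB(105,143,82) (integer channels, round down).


Midpoint: each channel = ⌊(C₁+C₂)/2⌋
R: ⌊(197+105)/2⌋ = 151
G: ⌊(19+143)/2⌋ = 81
B: ⌊(225+82)/2⌋ = 153
= RGB(151, 81, 153)


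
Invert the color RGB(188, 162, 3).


Invert: (255-R, 255-G, 255-B)
R: 255-188 = 67
G: 255-162 = 93
B: 255-3 = 252
= RGB(67, 93, 252)


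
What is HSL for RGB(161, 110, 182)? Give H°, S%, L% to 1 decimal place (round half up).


Normalize: R'=161/255≈0.6314, G'=110/255≈0.4314, B'=182/255≈0.7137
Max=182/255, Min=110/255, Δ=Max-Min=72/255
L = (Max+Min)/2 = (182+110)/510 = 292/510 = 0.57254… → L = 57.3%
L > 0.5 → S = Δ/(2-Max-Min) = 72/(510-182-110) = 72/218 = 0.33027… → S = 33.0%
(the 1/255 factors cancel in S and H, so raw channel differences can be used)
Max is B' → H = 60 × ((R-G)/Δ + 4) = 60 × ((161-110)/72 + 4)
  51/72 + 4 = 0.7083… + 4 = 4.7083…
  H = 60 × 4.7083… = 282.5° → H = 282.5°
= HSL(282.5°, 33.0%, 57.3%)
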